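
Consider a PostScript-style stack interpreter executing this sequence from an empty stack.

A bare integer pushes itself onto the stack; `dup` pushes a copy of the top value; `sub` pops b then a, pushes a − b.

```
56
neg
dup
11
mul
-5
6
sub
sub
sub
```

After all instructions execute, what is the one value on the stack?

549

56  : 56
neg : -56
dup : -56 -56
11  : -56 -56 11
mul : -56 -616
-5  : -56 -616 -5
6   : -56 -616 -5 6
sub : -56 -616 -11
sub : -56 -605
sub : 549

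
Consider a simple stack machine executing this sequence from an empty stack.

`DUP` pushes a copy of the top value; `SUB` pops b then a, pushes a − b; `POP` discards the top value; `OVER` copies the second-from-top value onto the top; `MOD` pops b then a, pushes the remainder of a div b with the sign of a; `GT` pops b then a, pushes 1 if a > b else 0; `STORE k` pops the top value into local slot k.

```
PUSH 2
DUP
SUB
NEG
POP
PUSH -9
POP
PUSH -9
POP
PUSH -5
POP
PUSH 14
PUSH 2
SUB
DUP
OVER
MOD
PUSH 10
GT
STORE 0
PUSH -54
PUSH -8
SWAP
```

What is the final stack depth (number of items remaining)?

PUSH 2    2
DUP       2 2
SUB       0
NEG       0
POP       (empty)
PUSH -9   -9
POP       (empty)
PUSH -9   -9
POP       (empty)
PUSH -5   -5
POP       (empty)
PUSH 14   14
PUSH 2    14 2
SUB       12
DUP       12 12
OVER      12 12 12
MOD       12 0
PUSH 10   12 0 10
GT        12 0
STORE 0   12
PUSH -54  12 -54
PUSH -8   12 -54 -8
SWAP      12 -8 -54

3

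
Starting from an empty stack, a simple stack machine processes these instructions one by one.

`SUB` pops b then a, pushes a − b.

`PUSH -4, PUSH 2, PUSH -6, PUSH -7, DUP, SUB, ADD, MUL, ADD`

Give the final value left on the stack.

-16

PUSH -4  [-4]
PUSH 2   [-4, 2]
PUSH -6  [-4, 2, -6]
PUSH -7  [-4, 2, -6, -7]
DUP      [-4, 2, -6, -7, -7]
SUB      [-4, 2, -6, 0]
ADD      [-4, 2, -6]
MUL      [-4, -12]
ADD      [-16]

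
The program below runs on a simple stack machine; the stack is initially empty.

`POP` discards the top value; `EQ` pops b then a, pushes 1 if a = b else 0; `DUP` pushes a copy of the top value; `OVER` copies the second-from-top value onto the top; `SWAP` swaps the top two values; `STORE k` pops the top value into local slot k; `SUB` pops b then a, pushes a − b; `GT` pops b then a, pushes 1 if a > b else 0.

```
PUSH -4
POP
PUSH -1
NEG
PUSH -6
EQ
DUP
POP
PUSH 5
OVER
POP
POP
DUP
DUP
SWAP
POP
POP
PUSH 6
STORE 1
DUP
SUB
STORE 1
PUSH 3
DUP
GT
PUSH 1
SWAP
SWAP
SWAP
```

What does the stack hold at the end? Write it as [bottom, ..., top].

PUSH -4 → [-4]
POP     → []
PUSH -1 → [-1]
NEG     → [1]
PUSH -6 → [1, -6]
EQ      → [0]
DUP     → [0, 0]
POP     → [0]
PUSH 5  → [0, 5]
OVER    → [0, 5, 0]
POP     → [0, 5]
POP     → [0]
DUP     → [0, 0]
DUP     → [0, 0, 0]
SWAP    → [0, 0, 0]
POP     → [0, 0]
POP     → [0]
PUSH 6  → [0, 6]
STORE 1 → [0]
DUP     → [0, 0]
SUB     → [0]
STORE 1 → []
PUSH 3  → [3]
DUP     → [3, 3]
GT      → [0]
PUSH 1  → [0, 1]
SWAP    → [1, 0]
SWAP    → [0, 1]
SWAP    → [1, 0]

[1, 0]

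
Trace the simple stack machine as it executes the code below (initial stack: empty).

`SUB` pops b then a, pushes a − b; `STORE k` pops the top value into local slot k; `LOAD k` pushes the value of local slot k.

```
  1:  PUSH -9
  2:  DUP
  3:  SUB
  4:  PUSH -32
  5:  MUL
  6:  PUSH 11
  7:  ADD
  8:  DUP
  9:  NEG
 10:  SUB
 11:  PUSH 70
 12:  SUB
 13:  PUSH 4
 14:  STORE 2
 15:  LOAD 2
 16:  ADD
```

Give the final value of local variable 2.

PUSH -9   -9
DUP       -9 -9
SUB       0
PUSH -32  0 -32
MUL       0
PUSH 11   0 11
ADD       11
DUP       11 11
NEG       11 -11
SUB       22
PUSH 70   22 70
SUB       -48
PUSH 4    -48 4
STORE 2   -48
LOAD 2    -48 4
ADD       -44

4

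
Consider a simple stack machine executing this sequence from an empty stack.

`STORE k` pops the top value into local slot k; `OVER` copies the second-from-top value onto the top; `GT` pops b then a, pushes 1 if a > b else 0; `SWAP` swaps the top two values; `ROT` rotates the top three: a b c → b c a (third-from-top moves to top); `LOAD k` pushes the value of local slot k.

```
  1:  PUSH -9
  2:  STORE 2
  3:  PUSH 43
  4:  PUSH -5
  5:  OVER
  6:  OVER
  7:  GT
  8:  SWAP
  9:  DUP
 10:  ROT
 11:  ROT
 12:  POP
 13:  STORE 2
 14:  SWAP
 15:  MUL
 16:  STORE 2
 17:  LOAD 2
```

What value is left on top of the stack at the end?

-215

PUSH -9 : -9
STORE 2 : (empty)
PUSH 43 : 43
PUSH -5 : 43 -5
OVER    : 43 -5 43
OVER    : 43 -5 43 -5
GT      : 43 -5 1
SWAP    : 43 1 -5
DUP     : 43 1 -5 -5
ROT     : 43 -5 -5 1
ROT     : 43 -5 1 -5
POP     : 43 -5 1
STORE 2 : 43 -5
SWAP    : -5 43
MUL     : -215
STORE 2 : (empty)
LOAD 2  : -215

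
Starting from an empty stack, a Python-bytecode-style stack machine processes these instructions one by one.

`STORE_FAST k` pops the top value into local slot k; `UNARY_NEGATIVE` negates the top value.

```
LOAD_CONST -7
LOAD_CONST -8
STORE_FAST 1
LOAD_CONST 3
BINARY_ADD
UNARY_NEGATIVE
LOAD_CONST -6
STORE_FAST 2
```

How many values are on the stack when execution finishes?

LOAD_CONST -7   [-7]
LOAD_CONST -8   [-7, -8]
STORE_FAST 1    [-7]
LOAD_CONST 3    [-7, 3]
BINARY_ADD      [-4]
UNARY_NEGATIVE  [4]
LOAD_CONST -6   [4, -6]
STORE_FAST 2    [4]

1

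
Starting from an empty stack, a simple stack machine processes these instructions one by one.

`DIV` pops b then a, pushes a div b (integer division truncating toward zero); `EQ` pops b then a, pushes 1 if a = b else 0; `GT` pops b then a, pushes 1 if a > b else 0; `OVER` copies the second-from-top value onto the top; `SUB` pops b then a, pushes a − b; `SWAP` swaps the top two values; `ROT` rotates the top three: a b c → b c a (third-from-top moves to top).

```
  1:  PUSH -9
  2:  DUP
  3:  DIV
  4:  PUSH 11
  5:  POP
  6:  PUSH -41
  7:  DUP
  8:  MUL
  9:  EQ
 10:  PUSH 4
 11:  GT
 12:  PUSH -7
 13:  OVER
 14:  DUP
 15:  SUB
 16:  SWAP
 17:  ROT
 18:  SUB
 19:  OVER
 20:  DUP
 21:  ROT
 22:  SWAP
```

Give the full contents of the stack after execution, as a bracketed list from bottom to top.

PUSH -9   -9
DUP       -9 -9
DIV       1
PUSH 11   1 11
POP       1
PUSH -41  1 -41
DUP       1 -41 -41
MUL       1 1681
EQ        0
PUSH 4    0 4
GT        0
PUSH -7   0 -7
OVER      0 -7 0
DUP       0 -7 0 0
SUB       0 -7 0
SWAP      0 0 -7
ROT       0 -7 0
SUB       0 -7
OVER      0 -7 0
DUP       0 -7 0 0
ROT       0 0 0 -7
SWAP      0 0 -7 0

[0, 0, -7, 0]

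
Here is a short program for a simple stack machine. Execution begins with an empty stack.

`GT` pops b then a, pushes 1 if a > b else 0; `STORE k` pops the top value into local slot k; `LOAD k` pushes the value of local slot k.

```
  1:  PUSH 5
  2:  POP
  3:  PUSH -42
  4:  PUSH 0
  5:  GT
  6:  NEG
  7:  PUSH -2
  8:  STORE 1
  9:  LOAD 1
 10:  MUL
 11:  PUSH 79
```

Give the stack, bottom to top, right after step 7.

[0, -2]

PUSH 5   -> [5]
POP      -> []
PUSH -42 -> [-42]
PUSH 0   -> [-42, 0]
GT       -> [0]
NEG      -> [0]
PUSH -2  -> [0, -2]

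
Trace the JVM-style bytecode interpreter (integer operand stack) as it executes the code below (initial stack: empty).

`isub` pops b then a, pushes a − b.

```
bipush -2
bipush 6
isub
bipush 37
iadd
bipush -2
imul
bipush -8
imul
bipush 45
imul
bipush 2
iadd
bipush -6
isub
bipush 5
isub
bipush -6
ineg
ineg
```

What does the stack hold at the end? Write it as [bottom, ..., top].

[20883, -6]

bipush -2 : -2
bipush 6  : -2 6
isub      : -8
bipush 37 : -8 37
iadd      : 29
bipush -2 : 29 -2
imul      : -58
bipush -8 : -58 -8
imul      : 464
bipush 45 : 464 45
imul      : 20880
bipush 2  : 20880 2
iadd      : 20882
bipush -6 : 20882 -6
isub      : 20888
bipush 5  : 20888 5
isub      : 20883
bipush -6 : 20883 -6
ineg      : 20883 6
ineg      : 20883 -6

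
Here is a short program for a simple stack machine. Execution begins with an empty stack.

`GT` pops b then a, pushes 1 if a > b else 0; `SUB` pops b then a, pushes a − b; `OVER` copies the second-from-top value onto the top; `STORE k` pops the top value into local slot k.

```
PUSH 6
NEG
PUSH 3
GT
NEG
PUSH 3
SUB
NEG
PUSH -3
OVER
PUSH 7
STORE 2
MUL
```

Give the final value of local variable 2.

PUSH 6   6
NEG      -6
PUSH 3   -6 3
GT       0
NEG      0
PUSH 3   0 3
SUB      -3
NEG      3
PUSH -3  3 -3
OVER     3 -3 3
PUSH 7   3 -3 3 7
STORE 2  3 -3 3
MUL      3 -9

7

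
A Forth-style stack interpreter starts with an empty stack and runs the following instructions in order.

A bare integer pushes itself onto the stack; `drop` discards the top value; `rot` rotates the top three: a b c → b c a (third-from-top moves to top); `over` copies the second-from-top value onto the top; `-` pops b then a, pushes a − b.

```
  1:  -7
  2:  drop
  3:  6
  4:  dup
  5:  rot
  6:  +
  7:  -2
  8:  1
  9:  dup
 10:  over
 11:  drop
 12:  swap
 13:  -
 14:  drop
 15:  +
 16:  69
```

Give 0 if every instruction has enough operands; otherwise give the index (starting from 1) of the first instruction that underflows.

5

-7   → -7
drop → (empty)
6    → 6
dup  → 6 6
rot  — needs 3 operands, stack has 2 → underflow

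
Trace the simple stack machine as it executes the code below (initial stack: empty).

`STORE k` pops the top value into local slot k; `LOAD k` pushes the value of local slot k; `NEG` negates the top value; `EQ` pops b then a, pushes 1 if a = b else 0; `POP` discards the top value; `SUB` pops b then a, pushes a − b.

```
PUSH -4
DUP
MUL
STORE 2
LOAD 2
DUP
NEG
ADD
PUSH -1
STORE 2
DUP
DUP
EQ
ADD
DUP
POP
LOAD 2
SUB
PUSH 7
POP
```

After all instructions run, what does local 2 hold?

-1

PUSH -4 : [-4]
DUP     : [-4, -4]
MUL     : [16]
STORE 2 : []
LOAD 2  : [16]
DUP     : [16, 16]
NEG     : [16, -16]
ADD     : [0]
PUSH -1 : [0, -1]
STORE 2 : [0]
DUP     : [0, 0]
DUP     : [0, 0, 0]
EQ      : [0, 1]
ADD     : [1]
DUP     : [1, 1]
POP     : [1]
LOAD 2  : [1, -1]
SUB     : [2]
PUSH 7  : [2, 7]
POP     : [2]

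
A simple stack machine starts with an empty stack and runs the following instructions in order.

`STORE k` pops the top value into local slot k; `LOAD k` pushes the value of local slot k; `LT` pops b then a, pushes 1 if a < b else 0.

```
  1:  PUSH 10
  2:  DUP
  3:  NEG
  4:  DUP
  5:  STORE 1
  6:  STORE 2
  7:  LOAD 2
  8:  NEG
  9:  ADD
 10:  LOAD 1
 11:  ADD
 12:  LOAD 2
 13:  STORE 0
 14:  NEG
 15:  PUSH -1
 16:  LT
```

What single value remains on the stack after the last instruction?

PUSH 10 -> 10
DUP     -> 10 10
NEG     -> 10 -10
DUP     -> 10 -10 -10
STORE 1 -> 10 -10
STORE 2 -> 10
LOAD 2  -> 10 -10
NEG     -> 10 10
ADD     -> 20
LOAD 1  -> 20 -10
ADD     -> 10
LOAD 2  -> 10 -10
STORE 0 -> 10
NEG     -> -10
PUSH -1 -> -10 -1
LT      -> 1

1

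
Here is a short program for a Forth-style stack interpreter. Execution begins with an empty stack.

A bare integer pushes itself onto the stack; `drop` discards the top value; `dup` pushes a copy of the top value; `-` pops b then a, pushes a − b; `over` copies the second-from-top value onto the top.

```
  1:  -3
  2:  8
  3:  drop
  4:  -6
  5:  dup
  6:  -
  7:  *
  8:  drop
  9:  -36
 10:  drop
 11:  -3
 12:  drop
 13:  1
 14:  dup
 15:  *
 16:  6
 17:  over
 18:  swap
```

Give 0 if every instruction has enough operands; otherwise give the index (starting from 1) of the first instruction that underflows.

0

-3   → -3
8    → -3 8
drop → -3
-6   → -3 -6
dup  → -3 -6 -6
-    → -3 0
*    → 0
drop → (empty)
-36  → -36
drop → (empty)
-3   → -3
drop → (empty)
1    → 1
dup  → 1 1
*    → 1
6    → 1 6
over → 1 6 1
swap → 1 1 6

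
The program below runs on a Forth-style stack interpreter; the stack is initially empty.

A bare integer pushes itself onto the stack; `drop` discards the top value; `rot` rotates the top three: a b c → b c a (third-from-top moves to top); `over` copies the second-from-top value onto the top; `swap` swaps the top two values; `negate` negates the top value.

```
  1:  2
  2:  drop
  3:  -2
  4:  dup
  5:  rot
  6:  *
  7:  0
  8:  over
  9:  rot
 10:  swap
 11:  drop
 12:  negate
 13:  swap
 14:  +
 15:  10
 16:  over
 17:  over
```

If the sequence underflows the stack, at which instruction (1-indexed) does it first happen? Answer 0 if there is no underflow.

2    → [2]
drop → []
-2   → [-2]
dup  → [-2, -2]
rot  — needs 3 operands, stack has 2 → underflow

5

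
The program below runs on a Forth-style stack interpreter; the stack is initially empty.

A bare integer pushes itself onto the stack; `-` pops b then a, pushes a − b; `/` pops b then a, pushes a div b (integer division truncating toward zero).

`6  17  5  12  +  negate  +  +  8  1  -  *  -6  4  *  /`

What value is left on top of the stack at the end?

-1

6      → 6
17     → 6 17
5      → 6 17 5
12     → 6 17 5 12
+      → 6 17 17
negate → 6 17 -17
+      → 6 0
+      → 6
8      → 6 8
1      → 6 8 1
-      → 6 7
*      → 42
-6     → 42 -6
4      → 42 -6 4
*      → 42 -24
/      → -1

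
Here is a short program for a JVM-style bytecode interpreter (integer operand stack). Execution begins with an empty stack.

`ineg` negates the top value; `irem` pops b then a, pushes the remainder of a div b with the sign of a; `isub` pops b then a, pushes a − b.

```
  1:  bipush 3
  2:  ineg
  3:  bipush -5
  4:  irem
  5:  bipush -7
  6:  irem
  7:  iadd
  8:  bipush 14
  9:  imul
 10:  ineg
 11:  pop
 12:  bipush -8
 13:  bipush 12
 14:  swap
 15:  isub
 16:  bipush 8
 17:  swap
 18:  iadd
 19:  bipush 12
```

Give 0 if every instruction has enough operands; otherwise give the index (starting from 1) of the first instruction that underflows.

7

bipush 3  : 3
ineg      : -3
bipush -5 : -3 -5
irem      : -3
bipush -7 : -3 -7
irem      : -3
iadd  — needs 2 operands, stack has 1 → underflow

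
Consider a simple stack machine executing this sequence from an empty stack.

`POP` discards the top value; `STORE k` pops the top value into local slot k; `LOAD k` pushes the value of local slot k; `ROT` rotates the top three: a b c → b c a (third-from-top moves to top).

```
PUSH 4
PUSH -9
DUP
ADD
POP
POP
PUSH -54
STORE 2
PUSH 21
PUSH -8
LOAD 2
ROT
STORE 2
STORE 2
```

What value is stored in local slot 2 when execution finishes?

PUSH 4   -> 4
PUSH -9  -> 4 -9
DUP      -> 4 -9 -9
ADD      -> 4 -18
POP      -> 4
POP      -> (empty)
PUSH -54 -> -54
STORE 2  -> (empty)
PUSH 21  -> 21
PUSH -8  -> 21 -8
LOAD 2   -> 21 -8 -54
ROT      -> -8 -54 21
STORE 2  -> -8 -54
STORE 2  -> -8

-54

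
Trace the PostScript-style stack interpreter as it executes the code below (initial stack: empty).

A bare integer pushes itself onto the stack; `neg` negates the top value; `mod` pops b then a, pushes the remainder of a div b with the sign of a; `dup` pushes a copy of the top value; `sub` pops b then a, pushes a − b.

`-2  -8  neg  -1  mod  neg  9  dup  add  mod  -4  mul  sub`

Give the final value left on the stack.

-2

-2  : -2
-8  : -2 -8
neg : -2 8
-1  : -2 8 -1
mod : -2 0
neg : -2 0
9   : -2 0 9
dup : -2 0 9 9
add : -2 0 18
mod : -2 0
-4  : -2 0 -4
mul : -2 0
sub : -2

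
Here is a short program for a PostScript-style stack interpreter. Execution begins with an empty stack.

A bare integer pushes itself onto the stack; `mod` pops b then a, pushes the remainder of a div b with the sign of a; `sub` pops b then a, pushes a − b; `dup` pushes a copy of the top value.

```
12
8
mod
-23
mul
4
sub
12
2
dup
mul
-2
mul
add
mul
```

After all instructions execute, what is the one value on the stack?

12  : [12]
8   : [12, 8]
mod : [4]
-23 : [4, -23]
mul : [-92]
4   : [-92, 4]
sub : [-96]
12  : [-96, 12]
2   : [-96, 12, 2]
dup : [-96, 12, 2, 2]
mul : [-96, 12, 4]
-2  : [-96, 12, 4, -2]
mul : [-96, 12, -8]
add : [-96, 4]
mul : [-384]

-384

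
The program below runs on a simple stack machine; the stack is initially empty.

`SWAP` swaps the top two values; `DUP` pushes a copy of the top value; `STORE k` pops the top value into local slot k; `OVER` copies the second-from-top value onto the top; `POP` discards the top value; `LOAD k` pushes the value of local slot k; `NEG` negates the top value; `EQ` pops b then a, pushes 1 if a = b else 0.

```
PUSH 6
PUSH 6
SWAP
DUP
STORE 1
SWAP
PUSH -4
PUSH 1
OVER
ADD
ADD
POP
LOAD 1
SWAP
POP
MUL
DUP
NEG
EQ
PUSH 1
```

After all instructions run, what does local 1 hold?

PUSH 6   6
PUSH 6   6 6
SWAP     6 6
DUP      6 6 6
STORE 1  6 6
SWAP     6 6
PUSH -4  6 6 -4
PUSH 1   6 6 -4 1
OVER     6 6 -4 1 -4
ADD      6 6 -4 -3
ADD      6 6 -7
POP      6 6
LOAD 1   6 6 6
SWAP     6 6 6
POP      6 6
MUL      36
DUP      36 36
NEG      36 -36
EQ       0
PUSH 1   0 1

6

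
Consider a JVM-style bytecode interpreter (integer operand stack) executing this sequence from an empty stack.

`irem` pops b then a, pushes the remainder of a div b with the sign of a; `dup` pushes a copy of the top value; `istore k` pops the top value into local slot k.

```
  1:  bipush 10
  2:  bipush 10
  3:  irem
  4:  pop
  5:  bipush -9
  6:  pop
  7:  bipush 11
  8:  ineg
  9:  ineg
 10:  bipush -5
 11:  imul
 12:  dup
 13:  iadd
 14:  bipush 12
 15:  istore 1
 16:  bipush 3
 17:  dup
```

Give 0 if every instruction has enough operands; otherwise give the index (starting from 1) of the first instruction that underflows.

bipush 10 : 10
bipush 10 : 10 10
irem      : 0
pop       : (empty)
bipush -9 : -9
pop       : (empty)
bipush 11 : 11
ineg      : -11
ineg      : 11
bipush -5 : 11 -5
imul      : -55
dup       : -55 -55
iadd      : -110
bipush 12 : -110 12
istore 1  : -110
bipush 3  : -110 3
dup       : -110 3 3

0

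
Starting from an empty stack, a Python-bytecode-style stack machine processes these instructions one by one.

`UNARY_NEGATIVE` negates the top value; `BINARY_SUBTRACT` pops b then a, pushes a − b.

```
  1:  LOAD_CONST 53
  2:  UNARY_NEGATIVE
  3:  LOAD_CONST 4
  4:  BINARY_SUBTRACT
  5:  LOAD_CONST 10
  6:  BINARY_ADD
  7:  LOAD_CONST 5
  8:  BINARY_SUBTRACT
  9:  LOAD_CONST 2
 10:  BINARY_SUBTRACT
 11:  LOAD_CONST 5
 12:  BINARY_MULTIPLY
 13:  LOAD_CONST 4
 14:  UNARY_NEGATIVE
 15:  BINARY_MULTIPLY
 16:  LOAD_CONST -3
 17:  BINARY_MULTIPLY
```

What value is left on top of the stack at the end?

LOAD_CONST 53   -> 53
UNARY_NEGATIVE  -> -53
LOAD_CONST 4    -> -53 4
BINARY_SUBTRACT -> -57
LOAD_CONST 10   -> -57 10
BINARY_ADD      -> -47
LOAD_CONST 5    -> -47 5
BINARY_SUBTRACT -> -52
LOAD_CONST 2    -> -52 2
BINARY_SUBTRACT -> -54
LOAD_CONST 5    -> -54 5
BINARY_MULTIPLY -> -270
LOAD_CONST 4    -> -270 4
UNARY_NEGATIVE  -> -270 -4
BINARY_MULTIPLY -> 1080
LOAD_CONST -3   -> 1080 -3
BINARY_MULTIPLY -> -3240

-3240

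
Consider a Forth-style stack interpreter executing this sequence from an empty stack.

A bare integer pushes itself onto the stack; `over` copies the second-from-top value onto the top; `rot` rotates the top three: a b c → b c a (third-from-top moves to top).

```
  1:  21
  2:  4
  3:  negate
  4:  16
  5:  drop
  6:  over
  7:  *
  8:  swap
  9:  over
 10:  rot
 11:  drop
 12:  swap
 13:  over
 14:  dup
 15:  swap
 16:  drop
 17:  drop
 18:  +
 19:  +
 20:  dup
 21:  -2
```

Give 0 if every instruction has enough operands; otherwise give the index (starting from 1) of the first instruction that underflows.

21     : [21]
4      : [21, 4]
negate : [21, -4]
16     : [21, -4, 16]
drop   : [21, -4]
over   : [21, -4, 21]
*      : [21, -84]
swap   : [-84, 21]
over   : [-84, 21, -84]
rot    : [21, -84, -84]
drop   : [21, -84]
swap   : [-84, 21]
over   : [-84, 21, -84]
dup    : [-84, 21, -84, -84]
swap   : [-84, 21, -84, -84]
drop   : [-84, 21, -84]
drop   : [-84, 21]
+      : [-63]
+  — needs 2 operands, stack has 1 → underflow

19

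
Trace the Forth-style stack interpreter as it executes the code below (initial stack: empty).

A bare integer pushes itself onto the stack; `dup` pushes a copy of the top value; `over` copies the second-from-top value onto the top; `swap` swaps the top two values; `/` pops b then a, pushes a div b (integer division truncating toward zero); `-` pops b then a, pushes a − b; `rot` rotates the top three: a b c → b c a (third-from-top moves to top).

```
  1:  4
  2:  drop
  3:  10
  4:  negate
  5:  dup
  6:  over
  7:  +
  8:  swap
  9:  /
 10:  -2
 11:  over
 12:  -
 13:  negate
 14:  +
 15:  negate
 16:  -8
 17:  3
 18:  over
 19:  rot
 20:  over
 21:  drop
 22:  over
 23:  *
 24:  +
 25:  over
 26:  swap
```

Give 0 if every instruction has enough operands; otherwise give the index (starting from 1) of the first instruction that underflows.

4      -> 4
drop   -> (empty)
10     -> 10
negate -> -10
dup    -> -10 -10
over   -> -10 -10 -10
+      -> -10 -20
swap   -> -20 -10
/      -> 2
-2     -> 2 -2
over   -> 2 -2 2
-      -> 2 -4
negate -> 2 4
+      -> 6
negate -> -6
-8     -> -6 -8
3      -> -6 -8 3
over   -> -6 -8 3 -8
rot    -> -6 3 -8 -8
over   -> -6 3 -8 -8 -8
drop   -> -6 3 -8 -8
over   -> -6 3 -8 -8 -8
*      -> -6 3 -8 64
+      -> -6 3 56
over   -> -6 3 56 3
swap   -> -6 3 3 56

0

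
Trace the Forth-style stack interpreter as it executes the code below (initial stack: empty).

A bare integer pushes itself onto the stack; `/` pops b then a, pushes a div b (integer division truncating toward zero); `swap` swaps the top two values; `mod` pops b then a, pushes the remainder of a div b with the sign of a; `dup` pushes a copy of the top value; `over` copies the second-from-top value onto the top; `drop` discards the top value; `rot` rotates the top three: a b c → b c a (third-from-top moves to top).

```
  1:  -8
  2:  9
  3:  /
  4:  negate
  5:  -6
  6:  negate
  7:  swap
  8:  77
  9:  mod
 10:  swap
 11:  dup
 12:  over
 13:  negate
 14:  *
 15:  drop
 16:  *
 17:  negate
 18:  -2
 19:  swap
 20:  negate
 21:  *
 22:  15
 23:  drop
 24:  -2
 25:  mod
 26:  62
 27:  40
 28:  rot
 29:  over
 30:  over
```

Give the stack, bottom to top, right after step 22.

[0, 15]

-8     : -8
9      : -8 9
/      : 0
negate : 0
-6     : 0 -6
negate : 0 6
swap   : 6 0
77     : 6 0 77
mod    : 6 0
swap   : 0 6
dup    : 0 6 6
over   : 0 6 6 6
negate : 0 6 6 -6
*      : 0 6 -36
drop   : 0 6
*      : 0
negate : 0
-2     : 0 -2
swap   : -2 0
negate : -2 0
*      : 0
15     : 0 15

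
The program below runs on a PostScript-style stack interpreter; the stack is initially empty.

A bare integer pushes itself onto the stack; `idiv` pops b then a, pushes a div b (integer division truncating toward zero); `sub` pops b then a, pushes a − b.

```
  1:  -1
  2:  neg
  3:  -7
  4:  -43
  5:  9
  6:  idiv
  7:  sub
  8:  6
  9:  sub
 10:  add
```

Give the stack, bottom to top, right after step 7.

[1, -3]

-1   : -1
neg  : 1
-7   : 1 -7
-43  : 1 -7 -43
9    : 1 -7 -43 9
idiv : 1 -7 -4
sub  : 1 -3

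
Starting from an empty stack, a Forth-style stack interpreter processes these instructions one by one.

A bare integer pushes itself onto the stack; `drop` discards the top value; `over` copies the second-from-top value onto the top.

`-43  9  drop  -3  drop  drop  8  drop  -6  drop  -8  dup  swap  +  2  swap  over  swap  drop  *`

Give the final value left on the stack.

-43  -> -43
9    -> -43 9
drop -> -43
-3   -> -43 -3
drop -> -43
drop -> (empty)
8    -> 8
drop -> (empty)
-6   -> -6
drop -> (empty)
-8   -> -8
dup  -> -8 -8
swap -> -8 -8
+    -> -16
2    -> -16 2
swap -> 2 -16
over -> 2 -16 2
swap -> 2 2 -16
drop -> 2 2
*    -> 4

4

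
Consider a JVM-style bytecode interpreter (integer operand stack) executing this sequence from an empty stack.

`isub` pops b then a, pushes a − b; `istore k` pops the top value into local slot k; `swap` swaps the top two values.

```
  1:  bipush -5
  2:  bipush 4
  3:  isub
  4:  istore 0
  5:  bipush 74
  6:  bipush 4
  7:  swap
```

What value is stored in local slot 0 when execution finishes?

bipush -5  -5
bipush 4   -5 4
isub       -9
istore 0   (empty)
bipush 74  74
bipush 4   74 4
swap       4 74

-9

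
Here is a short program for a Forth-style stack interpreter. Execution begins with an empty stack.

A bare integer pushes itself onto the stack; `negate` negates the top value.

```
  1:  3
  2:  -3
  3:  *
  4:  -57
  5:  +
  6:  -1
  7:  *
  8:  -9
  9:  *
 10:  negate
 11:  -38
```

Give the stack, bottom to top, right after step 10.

3      -> [3]
-3     -> [3, -3]
*      -> [-9]
-57    -> [-9, -57]
+      -> [-66]
-1     -> [-66, -1]
*      -> [66]
-9     -> [66, -9]
*      -> [-594]
negate -> [594]

[594]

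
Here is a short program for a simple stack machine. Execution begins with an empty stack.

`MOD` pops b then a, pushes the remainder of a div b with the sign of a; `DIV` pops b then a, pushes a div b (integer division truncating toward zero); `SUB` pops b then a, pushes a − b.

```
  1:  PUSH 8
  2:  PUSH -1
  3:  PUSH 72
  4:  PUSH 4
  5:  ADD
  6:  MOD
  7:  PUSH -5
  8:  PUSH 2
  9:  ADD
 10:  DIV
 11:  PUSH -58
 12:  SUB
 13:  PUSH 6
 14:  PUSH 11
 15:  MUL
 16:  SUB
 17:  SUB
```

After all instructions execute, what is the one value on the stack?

16

PUSH 8   → [8]
PUSH -1  → [8, -1]
PUSH 72  → [8, -1, 72]
PUSH 4   → [8, -1, 72, 4]
ADD      → [8, -1, 76]
MOD      → [8, -1]
PUSH -5  → [8, -1, -5]
PUSH 2   → [8, -1, -5, 2]
ADD      → [8, -1, -3]
DIV      → [8, 0]
PUSH -58 → [8, 0, -58]
SUB      → [8, 58]
PUSH 6   → [8, 58, 6]
PUSH 11  → [8, 58, 6, 11]
MUL      → [8, 58, 66]
SUB      → [8, -8]
SUB      → [16]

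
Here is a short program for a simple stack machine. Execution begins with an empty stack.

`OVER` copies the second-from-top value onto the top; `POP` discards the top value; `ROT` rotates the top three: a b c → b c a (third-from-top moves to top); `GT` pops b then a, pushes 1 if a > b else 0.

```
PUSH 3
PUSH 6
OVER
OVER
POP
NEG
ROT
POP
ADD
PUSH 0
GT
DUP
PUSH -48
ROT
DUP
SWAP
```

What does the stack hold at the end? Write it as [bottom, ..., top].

PUSH 3   -> [3]
PUSH 6   -> [3, 6]
OVER     -> [3, 6, 3]
OVER     -> [3, 6, 3, 6]
POP      -> [3, 6, 3]
NEG      -> [3, 6, -3]
ROT      -> [6, -3, 3]
POP      -> [6, -3]
ADD      -> [3]
PUSH 0   -> [3, 0]
GT       -> [1]
DUP      -> [1, 1]
PUSH -48 -> [1, 1, -48]
ROT      -> [1, -48, 1]
DUP      -> [1, -48, 1, 1]
SWAP     -> [1, -48, 1, 1]

[1, -48, 1, 1]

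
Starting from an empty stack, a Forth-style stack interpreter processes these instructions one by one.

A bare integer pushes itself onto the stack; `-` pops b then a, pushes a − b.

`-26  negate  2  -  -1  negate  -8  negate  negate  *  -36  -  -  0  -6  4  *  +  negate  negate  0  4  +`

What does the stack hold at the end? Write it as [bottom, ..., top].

-26    : [-26]
negate : [26]
2      : [26, 2]
-      : [24]
-1     : [24, -1]
negate : [24, 1]
-8     : [24, 1, -8]
negate : [24, 1, 8]
negate : [24, 1, -8]
*      : [24, -8]
-36    : [24, -8, -36]
-      : [24, 28]
-      : [-4]
0      : [-4, 0]
-6     : [-4, 0, -6]
4      : [-4, 0, -6, 4]
*      : [-4, 0, -24]
+      : [-4, -24]
negate : [-4, 24]
negate : [-4, -24]
0      : [-4, -24, 0]
4      : [-4, -24, 0, 4]
+      : [-4, -24, 4]

[-4, -24, 4]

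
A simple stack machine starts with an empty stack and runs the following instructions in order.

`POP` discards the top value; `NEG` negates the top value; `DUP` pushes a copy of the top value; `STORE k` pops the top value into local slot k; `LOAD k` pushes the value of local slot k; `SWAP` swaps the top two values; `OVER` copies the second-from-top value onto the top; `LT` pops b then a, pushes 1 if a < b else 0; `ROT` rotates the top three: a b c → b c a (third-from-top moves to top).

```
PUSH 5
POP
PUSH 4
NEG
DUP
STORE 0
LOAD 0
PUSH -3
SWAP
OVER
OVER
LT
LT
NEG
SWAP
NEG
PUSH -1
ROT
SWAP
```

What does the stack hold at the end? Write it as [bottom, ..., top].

[-4, 3, -1, -1]

PUSH 5  -> 5
POP     -> (empty)
PUSH 4  -> 4
NEG     -> -4
DUP     -> -4 -4
STORE 0 -> -4
LOAD 0  -> -4 -4
PUSH -3 -> -4 -4 -3
SWAP    -> -4 -3 -4
OVER    -> -4 -3 -4 -3
OVER    -> -4 -3 -4 -3 -4
LT      -> -4 -3 -4 0
LT      -> -4 -3 1
NEG     -> -4 -3 -1
SWAP    -> -4 -1 -3
NEG     -> -4 -1 3
PUSH -1 -> -4 -1 3 -1
ROT     -> -4 3 -1 -1
SWAP    -> -4 3 -1 -1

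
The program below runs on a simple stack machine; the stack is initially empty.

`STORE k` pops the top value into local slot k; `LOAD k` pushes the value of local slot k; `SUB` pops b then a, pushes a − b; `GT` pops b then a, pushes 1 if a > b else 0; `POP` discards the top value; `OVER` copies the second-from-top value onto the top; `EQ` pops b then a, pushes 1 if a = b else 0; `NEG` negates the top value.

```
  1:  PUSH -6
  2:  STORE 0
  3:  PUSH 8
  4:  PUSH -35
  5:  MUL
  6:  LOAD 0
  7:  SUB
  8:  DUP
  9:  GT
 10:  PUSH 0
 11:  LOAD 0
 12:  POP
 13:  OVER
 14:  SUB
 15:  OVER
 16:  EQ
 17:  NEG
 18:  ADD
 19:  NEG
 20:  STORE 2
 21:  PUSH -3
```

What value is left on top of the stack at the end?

PUSH -6  -> -6
STORE 0  -> (empty)
PUSH 8   -> 8
PUSH -35 -> 8 -35
MUL      -> -280
LOAD 0   -> -280 -6
SUB      -> -274
DUP      -> -274 -274
GT       -> 0
PUSH 0   -> 0 0
LOAD 0   -> 0 0 -6
POP      -> 0 0
OVER     -> 0 0 0
SUB      -> 0 0
OVER     -> 0 0 0
EQ       -> 0 1
NEG      -> 0 -1
ADD      -> -1
NEG      -> 1
STORE 2  -> (empty)
PUSH -3  -> -3

-3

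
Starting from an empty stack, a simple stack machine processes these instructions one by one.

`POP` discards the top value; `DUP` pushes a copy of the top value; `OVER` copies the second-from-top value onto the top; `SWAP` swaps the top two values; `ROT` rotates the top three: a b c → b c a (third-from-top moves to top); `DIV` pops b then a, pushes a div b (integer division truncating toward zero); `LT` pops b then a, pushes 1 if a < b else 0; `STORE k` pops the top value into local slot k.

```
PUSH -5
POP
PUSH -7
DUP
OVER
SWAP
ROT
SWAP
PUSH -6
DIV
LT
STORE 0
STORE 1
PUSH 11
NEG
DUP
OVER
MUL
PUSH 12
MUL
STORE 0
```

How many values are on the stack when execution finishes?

PUSH -5 -> [-5]
POP     -> []
PUSH -7 -> [-7]
DUP     -> [-7, -7]
OVER    -> [-7, -7, -7]
SWAP    -> [-7, -7, -7]
ROT     -> [-7, -7, -7]
SWAP    -> [-7, -7, -7]
PUSH -6 -> [-7, -7, -7, -6]
DIV     -> [-7, -7, 1]
LT      -> [-7, 1]
STORE 0 -> [-7]
STORE 1 -> []
PUSH 11 -> [11]
NEG     -> [-11]
DUP     -> [-11, -11]
OVER    -> [-11, -11, -11]
MUL     -> [-11, 121]
PUSH 12 -> [-11, 121, 12]
MUL     -> [-11, 1452]
STORE 0 -> [-11]

1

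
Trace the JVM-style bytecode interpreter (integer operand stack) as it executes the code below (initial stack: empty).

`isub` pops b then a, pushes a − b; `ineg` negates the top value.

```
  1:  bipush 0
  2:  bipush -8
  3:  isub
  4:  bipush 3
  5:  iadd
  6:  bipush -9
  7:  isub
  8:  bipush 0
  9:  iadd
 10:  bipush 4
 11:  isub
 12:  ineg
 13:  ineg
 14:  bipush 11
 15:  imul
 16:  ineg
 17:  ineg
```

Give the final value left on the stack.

176

bipush 0  : 0
bipush -8 : 0 -8
isub      : 8
bipush 3  : 8 3
iadd      : 11
bipush -9 : 11 -9
isub      : 20
bipush 0  : 20 0
iadd      : 20
bipush 4  : 20 4
isub      : 16
ineg      : -16
ineg      : 16
bipush 11 : 16 11
imul      : 176
ineg      : -176
ineg      : 176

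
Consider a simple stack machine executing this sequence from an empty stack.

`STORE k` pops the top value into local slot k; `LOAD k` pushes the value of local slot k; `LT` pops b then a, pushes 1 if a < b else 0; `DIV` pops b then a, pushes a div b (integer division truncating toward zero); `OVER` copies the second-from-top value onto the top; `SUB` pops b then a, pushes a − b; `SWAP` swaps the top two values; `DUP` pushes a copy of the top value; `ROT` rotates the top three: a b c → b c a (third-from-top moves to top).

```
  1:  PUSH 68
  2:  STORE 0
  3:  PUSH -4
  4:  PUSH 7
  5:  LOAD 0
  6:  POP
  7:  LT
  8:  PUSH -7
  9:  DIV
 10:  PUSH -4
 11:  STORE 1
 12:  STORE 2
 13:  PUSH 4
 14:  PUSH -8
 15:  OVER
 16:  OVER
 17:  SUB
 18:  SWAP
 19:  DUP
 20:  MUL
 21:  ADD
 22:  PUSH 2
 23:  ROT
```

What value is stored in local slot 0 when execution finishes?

PUSH 68 → 68
STORE 0 → (empty)
PUSH -4 → -4
PUSH 7  → -4 7
LOAD 0  → -4 7 68
POP     → -4 7
LT      → 1
PUSH -7 → 1 -7
DIV     → 0
PUSH -4 → 0 -4
STORE 1 → 0
STORE 2 → (empty)
PUSH 4  → 4
PUSH -8 → 4 -8
OVER    → 4 -8 4
OVER    → 4 -8 4 -8
SUB     → 4 -8 12
SWAP    → 4 12 -8
DUP     → 4 12 -8 -8
MUL     → 4 12 64
ADD     → 4 76
PUSH 2  → 4 76 2
ROT     → 76 2 4

68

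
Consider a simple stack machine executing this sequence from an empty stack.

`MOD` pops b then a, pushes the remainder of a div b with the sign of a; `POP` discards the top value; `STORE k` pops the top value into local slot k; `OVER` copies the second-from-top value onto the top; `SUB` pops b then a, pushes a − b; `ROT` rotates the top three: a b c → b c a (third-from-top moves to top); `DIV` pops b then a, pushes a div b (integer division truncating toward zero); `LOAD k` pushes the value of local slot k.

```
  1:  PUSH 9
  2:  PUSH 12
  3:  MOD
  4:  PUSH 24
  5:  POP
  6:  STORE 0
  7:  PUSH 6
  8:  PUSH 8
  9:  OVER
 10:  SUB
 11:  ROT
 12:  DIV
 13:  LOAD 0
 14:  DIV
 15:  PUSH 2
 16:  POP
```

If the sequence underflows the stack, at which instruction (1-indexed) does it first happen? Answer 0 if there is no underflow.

PUSH 9  → 9
PUSH 12 → 9 12
MOD     → 9
PUSH 24 → 9 24
POP     → 9
STORE 0 → (empty)
PUSH 6  → 6
PUSH 8  → 6 8
OVER    → 6 8 6
SUB     → 6 2
ROT  — needs 3 operands, stack has 2 → underflow

11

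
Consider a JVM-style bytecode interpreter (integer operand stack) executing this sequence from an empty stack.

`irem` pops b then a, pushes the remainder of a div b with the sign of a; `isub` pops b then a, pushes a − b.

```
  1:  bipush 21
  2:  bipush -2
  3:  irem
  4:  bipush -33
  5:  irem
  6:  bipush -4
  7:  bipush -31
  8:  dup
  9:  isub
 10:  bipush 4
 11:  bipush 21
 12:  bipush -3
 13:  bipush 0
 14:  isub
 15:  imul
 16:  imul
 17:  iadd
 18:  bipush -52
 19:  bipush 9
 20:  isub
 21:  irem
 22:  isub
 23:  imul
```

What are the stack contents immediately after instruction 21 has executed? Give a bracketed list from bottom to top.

bipush 21  → [21]
bipush -2  → [21, -2]
irem       → [1]
bipush -33 → [1, -33]
irem       → [1]
bipush -4  → [1, -4]
bipush -31 → [1, -4, -31]
dup        → [1, -4, -31, -31]
isub       → [1, -4, 0]
bipush 4   → [1, -4, 0, 4]
bipush 21  → [1, -4, 0, 4, 21]
bipush -3  → [1, -4, 0, 4, 21, -3]
bipush 0   → [1, -4, 0, 4, 21, -3, 0]
isub       → [1, -4, 0, 4, 21, -3]
imul       → [1, -4, 0, 4, -63]
imul       → [1, -4, 0, -252]
iadd       → [1, -4, -252]
bipush -52 → [1, -4, -252, -52]
bipush 9   → [1, -4, -252, -52, 9]
isub       → [1, -4, -252, -61]
irem       → [1, -4, -8]

[1, -4, -8]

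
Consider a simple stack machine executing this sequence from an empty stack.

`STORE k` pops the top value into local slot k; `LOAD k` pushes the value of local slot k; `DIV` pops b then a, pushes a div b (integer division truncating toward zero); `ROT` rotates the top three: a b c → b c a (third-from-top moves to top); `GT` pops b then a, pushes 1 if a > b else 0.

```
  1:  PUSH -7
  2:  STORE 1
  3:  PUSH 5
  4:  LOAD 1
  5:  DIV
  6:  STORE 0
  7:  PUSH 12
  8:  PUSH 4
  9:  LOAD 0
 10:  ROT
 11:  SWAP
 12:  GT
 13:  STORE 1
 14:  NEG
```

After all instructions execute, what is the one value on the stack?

-4

PUSH -7  -7
STORE 1  (empty)
PUSH 5   5
LOAD 1   5 -7
DIV      0
STORE 0  (empty)
PUSH 12  12
PUSH 4   12 4
LOAD 0   12 4 0
ROT      4 0 12
SWAP     4 12 0
GT       4 1
STORE 1  4
NEG      -4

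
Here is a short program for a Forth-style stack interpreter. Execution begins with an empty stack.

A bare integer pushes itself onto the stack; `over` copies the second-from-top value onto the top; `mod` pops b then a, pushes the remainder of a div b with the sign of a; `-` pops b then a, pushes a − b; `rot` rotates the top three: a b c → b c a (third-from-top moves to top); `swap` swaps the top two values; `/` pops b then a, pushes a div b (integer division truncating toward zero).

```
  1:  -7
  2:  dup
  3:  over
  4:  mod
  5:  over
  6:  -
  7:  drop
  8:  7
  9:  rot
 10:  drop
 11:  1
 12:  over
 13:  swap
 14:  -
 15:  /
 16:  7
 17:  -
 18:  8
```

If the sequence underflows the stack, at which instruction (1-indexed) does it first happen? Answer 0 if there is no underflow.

9

-7   → -7
dup  → -7 -7
over → -7 -7 -7
mod  → -7 0
over → -7 0 -7
-    → -7 7
drop → -7
7    → -7 7
rot  — needs 3 operands, stack has 2 → underflow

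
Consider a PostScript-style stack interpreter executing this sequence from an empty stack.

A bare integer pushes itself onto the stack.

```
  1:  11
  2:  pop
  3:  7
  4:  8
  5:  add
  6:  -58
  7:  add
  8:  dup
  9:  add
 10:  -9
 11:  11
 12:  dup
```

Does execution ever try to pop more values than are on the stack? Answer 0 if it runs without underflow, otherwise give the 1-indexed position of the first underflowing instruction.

11  -> 11
pop -> (empty)
7   -> 7
8   -> 7 8
add -> 15
-58 -> 15 -58
add -> -43
dup -> -43 -43
add -> -86
-9  -> -86 -9
11  -> -86 -9 11
dup -> -86 -9 11 11

0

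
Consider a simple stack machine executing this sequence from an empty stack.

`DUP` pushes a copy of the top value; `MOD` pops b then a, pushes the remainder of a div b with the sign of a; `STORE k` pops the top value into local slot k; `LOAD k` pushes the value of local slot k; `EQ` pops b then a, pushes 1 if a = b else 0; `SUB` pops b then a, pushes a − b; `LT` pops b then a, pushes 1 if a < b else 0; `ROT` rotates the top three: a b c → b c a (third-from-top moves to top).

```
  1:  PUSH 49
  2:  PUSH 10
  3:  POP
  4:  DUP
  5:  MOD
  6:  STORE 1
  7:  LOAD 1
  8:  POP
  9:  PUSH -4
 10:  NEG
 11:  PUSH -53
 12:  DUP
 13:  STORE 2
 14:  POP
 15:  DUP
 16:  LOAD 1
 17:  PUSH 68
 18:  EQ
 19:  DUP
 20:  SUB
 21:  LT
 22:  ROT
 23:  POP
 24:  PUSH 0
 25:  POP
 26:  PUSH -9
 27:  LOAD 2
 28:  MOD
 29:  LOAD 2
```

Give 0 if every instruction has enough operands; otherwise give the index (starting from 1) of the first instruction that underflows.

PUSH 49  → 49
PUSH 10  → 49 10
POP      → 49
DUP      → 49 49
MOD      → 0
STORE 1  → (empty)
LOAD 1   → 0
POP      → (empty)
PUSH -4  → -4
NEG      → 4
PUSH -53 → 4 -53
DUP      → 4 -53 -53
STORE 2  → 4 -53
POP      → 4
DUP      → 4 4
LOAD 1   → 4 4 0
PUSH 68  → 4 4 0 68
EQ       → 4 4 0
DUP      → 4 4 0 0
SUB      → 4 4 0
LT       → 4 0
ROT  — needs 3 operands, stack has 2 → underflow

22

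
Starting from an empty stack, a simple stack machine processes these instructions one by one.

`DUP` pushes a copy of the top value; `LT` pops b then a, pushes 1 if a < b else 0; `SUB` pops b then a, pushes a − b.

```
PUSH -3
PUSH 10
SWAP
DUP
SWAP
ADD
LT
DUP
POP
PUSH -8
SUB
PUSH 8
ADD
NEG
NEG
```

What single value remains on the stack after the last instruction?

PUSH -3  [-3]
PUSH 10  [-3, 10]
SWAP     [10, -3]
DUP      [10, -3, -3]
SWAP     [10, -3, -3]
ADD      [10, -6]
LT       [0]
DUP      [0, 0]
POP      [0]
PUSH -8  [0, -8]
SUB      [8]
PUSH 8   [8, 8]
ADD      [16]
NEG      [-16]
NEG      [16]

16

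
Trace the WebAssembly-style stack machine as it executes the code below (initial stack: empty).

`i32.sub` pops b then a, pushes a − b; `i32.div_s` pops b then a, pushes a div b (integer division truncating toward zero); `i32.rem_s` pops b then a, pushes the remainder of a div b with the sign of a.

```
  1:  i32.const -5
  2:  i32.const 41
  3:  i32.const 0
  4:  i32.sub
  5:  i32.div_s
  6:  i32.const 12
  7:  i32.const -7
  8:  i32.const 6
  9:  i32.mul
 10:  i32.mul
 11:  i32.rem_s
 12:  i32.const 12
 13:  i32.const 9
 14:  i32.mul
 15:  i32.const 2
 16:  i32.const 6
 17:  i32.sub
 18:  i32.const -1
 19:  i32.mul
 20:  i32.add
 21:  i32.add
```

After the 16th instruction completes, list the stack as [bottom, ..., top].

i32.const -5 -> -5
i32.const 41 -> -5 41
i32.const 0  -> -5 41 0
i32.sub      -> -5 41
i32.div_s    -> 0
i32.const 12 -> 0 12
i32.const -7 -> 0 12 -7
i32.const 6  -> 0 12 -7 6
i32.mul      -> 0 12 -42
i32.mul      -> 0 -504
i32.rem_s    -> 0
i32.const 12 -> 0 12
i32.const 9  -> 0 12 9
i32.mul      -> 0 108
i32.const 2  -> 0 108 2
i32.const 6  -> 0 108 2 6

[0, 108, 2, 6]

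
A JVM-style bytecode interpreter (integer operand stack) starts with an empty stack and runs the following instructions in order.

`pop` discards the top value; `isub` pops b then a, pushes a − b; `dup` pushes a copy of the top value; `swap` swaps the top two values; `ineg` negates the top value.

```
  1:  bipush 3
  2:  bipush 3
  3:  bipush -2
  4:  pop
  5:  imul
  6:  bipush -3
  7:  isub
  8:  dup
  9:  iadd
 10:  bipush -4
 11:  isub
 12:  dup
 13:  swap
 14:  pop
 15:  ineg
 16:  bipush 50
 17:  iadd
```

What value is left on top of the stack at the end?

22

bipush 3   [3]
bipush 3   [3, 3]
bipush -2  [3, 3, -2]
pop        [3, 3]
imul       [9]
bipush -3  [9, -3]
isub       [12]
dup        [12, 12]
iadd       [24]
bipush -4  [24, -4]
isub       [28]
dup        [28, 28]
swap       [28, 28]
pop        [28]
ineg       [-28]
bipush 50  [-28, 50]
iadd       [22]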